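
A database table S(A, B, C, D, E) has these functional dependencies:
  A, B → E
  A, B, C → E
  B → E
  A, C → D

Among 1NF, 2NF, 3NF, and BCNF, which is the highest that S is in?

Candidate key: {A, B, C}. Prime attributes: {A, B, C}.
A, B → E breaks BCNF: {A, B}⁺ = {A, B, E}, so {A, B} is not a superkey.
A, B → E determines the non-prime attribute {E} from a non-superkey — 3NF is violated.
{B} is a proper subset of the key {A, B, C}, and {B}⁺ contains the non-prime attribute {E} — a partial dependency, so 2NF is violated.

1NF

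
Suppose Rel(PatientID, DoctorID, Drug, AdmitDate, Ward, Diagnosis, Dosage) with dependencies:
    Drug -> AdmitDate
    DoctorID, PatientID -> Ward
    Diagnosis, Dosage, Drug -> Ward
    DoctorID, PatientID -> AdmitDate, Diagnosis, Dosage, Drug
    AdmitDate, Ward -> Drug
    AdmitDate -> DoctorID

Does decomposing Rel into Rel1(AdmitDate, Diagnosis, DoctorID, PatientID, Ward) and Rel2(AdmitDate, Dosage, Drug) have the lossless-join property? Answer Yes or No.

The shared attributes are {AdmitDate} and {AdmitDate}⁺ = {AdmitDate, DoctorID}.
Neither Rel1 nor Rel2 is contained in that closure, so the decomposition is lossy.

No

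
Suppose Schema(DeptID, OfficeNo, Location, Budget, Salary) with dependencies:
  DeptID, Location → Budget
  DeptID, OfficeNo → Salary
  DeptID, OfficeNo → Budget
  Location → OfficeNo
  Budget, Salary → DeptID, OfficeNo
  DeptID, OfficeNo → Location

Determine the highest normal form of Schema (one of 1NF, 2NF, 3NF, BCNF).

3NF

Candidate keys: {Budget, Salary}, {DeptID, Location}, {DeptID, OfficeNo}. Prime attributes: {Budget, DeptID, Location, OfficeNo, Salary}.
For Location → OfficeNo we have {Location}⁺ = {Location, OfficeNo}; {Location} is not a superkey, so BCNF fails.
But every attribute on its right side ({OfficeNo}) is prime, and the same holds for every other non-superkey FD, so 3NF still holds.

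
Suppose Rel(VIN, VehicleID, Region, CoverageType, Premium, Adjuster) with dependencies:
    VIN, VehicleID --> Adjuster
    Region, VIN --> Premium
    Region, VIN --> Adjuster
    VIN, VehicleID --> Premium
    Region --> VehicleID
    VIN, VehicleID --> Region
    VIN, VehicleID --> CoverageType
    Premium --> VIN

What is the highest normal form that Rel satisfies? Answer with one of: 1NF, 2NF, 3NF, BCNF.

3NF

Candidate keys: {Premium, Region}, {Premium, VehicleID}, {Region, VIN}, {VIN, VehicleID}. Prime attributes: {Premium, Region, VIN, VehicleID}.
For Region --> VehicleID we have {Region}⁺ = {Region, VehicleID}; {Region} is not a superkey, so BCNF fails.
Since {VehicleID} ⊆ prime attributes and every other non-superkey FD also has a prime right side, the schema is in 3NF.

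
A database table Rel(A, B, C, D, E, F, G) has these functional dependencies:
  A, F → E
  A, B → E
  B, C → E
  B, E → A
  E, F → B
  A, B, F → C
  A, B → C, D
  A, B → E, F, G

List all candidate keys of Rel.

{A, B}⁺ = {A, B, C, D, E, F, G}, which is every attribute, so {A, B} is a candidate key.
{A, F}⁺ = {A, B, C, D, E, F, G}, which is every attribute, so {A, F} is a candidate key.
{B, C}⁺ = {A, B, C, D, E, F, G}, which is every attribute, so {B, C} is a candidate key.
{B, E}⁺ = {A, B, C, D, E, F, G}, which is every attribute, so {B, E} is a candidate key.
{E, F}⁺ = {A, B, C, D, E, F, G}, which is every attribute, so {E, F} is a candidate key.
Any other superkey properly contains one of these, so there are no further candidate keys.

{A, B}, {A, F}, {B, C}, {B, E}, {E, F}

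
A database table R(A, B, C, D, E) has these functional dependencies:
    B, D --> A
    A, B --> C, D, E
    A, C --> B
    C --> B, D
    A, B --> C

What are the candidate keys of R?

Closure of {C} is {A, B, C, D, E}, the whole schema; {C} is a candidate key.
Closure of {A, B} is {A, B, C, D, E}, the whole schema; {A, B} is a candidate key.
Closure of {B, D} is {A, B, C, D, E}, the whole schema; {B, D} is a candidate key.
No proper subset of any of these is a key, and no other minimal superkey exists.

{A, B}, {B, D}, {C}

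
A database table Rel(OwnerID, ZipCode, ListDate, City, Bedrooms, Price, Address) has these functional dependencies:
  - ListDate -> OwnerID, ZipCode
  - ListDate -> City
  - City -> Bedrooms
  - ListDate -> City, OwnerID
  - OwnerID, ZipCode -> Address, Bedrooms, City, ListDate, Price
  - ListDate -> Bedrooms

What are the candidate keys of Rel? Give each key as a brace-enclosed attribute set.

{ListDate} is a candidate key since {ListDate}⁺ = {Address, Bedrooms, City, ListDate, OwnerID, Price, ZipCode} covers every attribute.
{OwnerID, ZipCode} is a candidate key since {OwnerID, ZipCode}⁺ = {Address, Bedrooms, City, ListDate, OwnerID, Price, ZipCode} covers every attribute.
Any other superkey properly contains one of these, so there are no further candidate keys.

{ListDate}, {OwnerID, ZipCode}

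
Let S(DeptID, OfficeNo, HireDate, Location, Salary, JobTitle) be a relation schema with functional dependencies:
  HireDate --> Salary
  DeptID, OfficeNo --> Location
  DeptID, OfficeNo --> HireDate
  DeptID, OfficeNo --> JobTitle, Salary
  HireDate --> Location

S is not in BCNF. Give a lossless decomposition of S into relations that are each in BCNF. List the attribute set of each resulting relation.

Candidate key of the original relation: {DeptID, OfficeNo}.
Within {DeptID, HireDate, JobTitle, Location, OfficeNo, Salary}: {HireDate}⁺ ∩ {DeptID, HireDate, JobTitle, Location, OfficeNo, Salary} = {HireDate, Location, Salary}, not the whole set, so HireDate --> Location, Salary violates BCNF; decompose into {HireDate, Location, Salary} and {DeptID, HireDate, JobTitle, OfficeNo}.
{HireDate, Location, Salary}: every determinant is a superkey — BCNF.
{DeptID, HireDate, JobTitle, OfficeNo}: every determinant is a superkey — BCNF.

{DeptID, HireDate, JobTitle, OfficeNo}; {HireDate, Location, Salary}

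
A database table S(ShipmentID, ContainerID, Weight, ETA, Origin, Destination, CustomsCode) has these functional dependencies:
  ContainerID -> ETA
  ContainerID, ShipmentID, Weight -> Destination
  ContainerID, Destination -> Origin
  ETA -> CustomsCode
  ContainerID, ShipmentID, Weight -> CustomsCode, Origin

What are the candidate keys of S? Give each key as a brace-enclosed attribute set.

{ContainerID, ShipmentID, Weight}

No FD produces {ContainerID, ShipmentID, Weight}, so they must be in every candidate key.
Closure of {ContainerID, ShipmentID, Weight} is {ContainerID, CustomsCode, Destination, ETA, Origin, ShipmentID, Weight}, the whole schema; {ContainerID, ShipmentID, Weight} is a candidate key.
No smaller or unrelated set reaches every attribute, so there are no other keys.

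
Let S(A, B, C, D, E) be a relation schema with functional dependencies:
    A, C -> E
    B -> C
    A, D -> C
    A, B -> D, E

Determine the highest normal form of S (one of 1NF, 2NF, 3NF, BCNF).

Candidate key: {A, B}. Prime attributes: {A, B}.
A, C -> E breaks BCNF: {A, C}⁺ = {A, C, E}, so {A, C} is not a superkey.
A, C -> E has non-prime {E} on the right and a non-superkey on the left, so 3NF fails.
The proper key subset {B} of {A, B} determines non-prime {C}, so the relation is not even in 2NF.

1NF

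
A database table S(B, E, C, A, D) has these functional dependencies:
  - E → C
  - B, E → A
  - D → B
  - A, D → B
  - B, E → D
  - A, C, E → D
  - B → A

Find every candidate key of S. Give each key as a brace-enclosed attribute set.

Attributes never on any right-hand side: {E} — every candidate key must contain it.
{A, E} is a candidate key since {A, E}⁺ = {A, B, C, D, E} covers every attribute.
{B, E} is a candidate key since {B, E}⁺ = {A, B, C, D, E} covers every attribute.
{D, E} is a candidate key since {D, E}⁺ = {A, B, C, D, E} covers every attribute.
These are minimal and exhaustive — every other superkey contains one of them.

{A, E}, {B, E}, {D, E}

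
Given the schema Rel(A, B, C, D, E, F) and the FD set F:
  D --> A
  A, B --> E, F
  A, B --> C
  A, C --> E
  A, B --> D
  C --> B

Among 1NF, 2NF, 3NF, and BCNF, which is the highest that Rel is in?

3NF

Candidate keys: {A, B}, {A, C}, {B, D}, {C, D}. Prime attributes: {A, B, C, D}.
D --> A: {D}⁺ = {A, D}, which is not all of the attributes, so the left side is not a superkey — BCNF is violated.
But every attribute on its right side ({A}) is prime, and the same holds for every other non-superkey FD, so 3NF still holds.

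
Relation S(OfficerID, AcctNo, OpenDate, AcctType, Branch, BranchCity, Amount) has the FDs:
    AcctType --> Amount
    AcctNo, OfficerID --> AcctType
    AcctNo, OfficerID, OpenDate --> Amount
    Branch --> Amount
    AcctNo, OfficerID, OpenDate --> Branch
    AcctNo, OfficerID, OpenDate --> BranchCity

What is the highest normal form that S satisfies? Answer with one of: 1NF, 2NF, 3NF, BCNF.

1NF

Candidate key: {AcctNo, OfficerID, OpenDate}. Prime attributes: {AcctNo, OfficerID, OpenDate}.
For AcctType --> Amount we have {AcctType}⁺ = {AcctType, Amount}; {AcctType} is not a superkey, so BCNF fails.
AcctType --> Amount has non-prime {Amount} on the right and a non-superkey on the left, so 3NF fails.
Since {AcctNo, OfficerID} ⊂ {AcctNo, OfficerID, OpenDate} and {AcctNo, OfficerID}⁺ ⊇ {AcctType, Amount} with {AcctType, Amount} non-prime, there is a partial dependency; 2NF fails.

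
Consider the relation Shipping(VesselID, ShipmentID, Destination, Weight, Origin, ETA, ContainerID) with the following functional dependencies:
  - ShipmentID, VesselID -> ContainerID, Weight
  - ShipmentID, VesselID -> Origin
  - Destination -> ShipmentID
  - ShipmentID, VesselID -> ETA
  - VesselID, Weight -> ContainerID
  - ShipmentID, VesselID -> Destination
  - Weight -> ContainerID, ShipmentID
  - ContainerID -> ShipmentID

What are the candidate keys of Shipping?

No FD produces {VesselID}, so it must be in every candidate key.
Closure of {ContainerID, VesselID} is {ContainerID, Destination, ETA, Origin, ShipmentID, VesselID, Weight}, the whole schema; {ContainerID, VesselID} is a candidate key.
Closure of {Destination, VesselID} is {ContainerID, Destination, ETA, Origin, ShipmentID, VesselID, Weight}, the whole schema; {Destination, VesselID} is a candidate key.
Closure of {ShipmentID, VesselID} is {ContainerID, Destination, ETA, Origin, ShipmentID, VesselID, Weight}, the whole schema; {ShipmentID, VesselID} is a candidate key.
Closure of {VesselID, Weight} is {ContainerID, Destination, ETA, Origin, ShipmentID, VesselID, Weight}, the whole schema; {VesselID, Weight} is a candidate key.
No proper subset of any of these is a key, and no other minimal superkey exists.

{ContainerID, VesselID}, {Destination, VesselID}, {ShipmentID, VesselID}, {VesselID, Weight}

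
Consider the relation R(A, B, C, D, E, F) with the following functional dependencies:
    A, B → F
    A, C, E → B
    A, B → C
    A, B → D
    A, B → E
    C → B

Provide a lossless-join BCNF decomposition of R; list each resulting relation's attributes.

{A, C, D, E, F}; {B, C}

Candidate keys of the original relation: {A, B}, {A, C}.
Within {A, B, C, D, E, F}: {C}⁺ ∩ {A, B, C, D, E, F} = {B, C}, not the whole set, so C → B violates BCNF; decompose into {B, C} and {A, C, D, E, F}.
{B, C} is in BCNF.
{A, C, D, E, F} is in BCNF.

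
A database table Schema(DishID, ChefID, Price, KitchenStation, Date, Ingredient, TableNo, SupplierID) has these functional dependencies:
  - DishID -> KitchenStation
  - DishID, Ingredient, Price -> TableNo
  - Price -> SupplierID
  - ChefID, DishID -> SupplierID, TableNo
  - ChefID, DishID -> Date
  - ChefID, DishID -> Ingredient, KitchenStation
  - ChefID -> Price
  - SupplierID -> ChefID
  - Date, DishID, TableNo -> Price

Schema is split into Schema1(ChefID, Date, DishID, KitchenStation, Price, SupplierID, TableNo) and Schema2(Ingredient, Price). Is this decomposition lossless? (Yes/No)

Schema1 ∩ Schema2 = {Price}; its closure under F is {ChefID, Price, SupplierID}.
Neither Schema1 nor Schema2 is contained in that closure, so the decomposition is lossy.

No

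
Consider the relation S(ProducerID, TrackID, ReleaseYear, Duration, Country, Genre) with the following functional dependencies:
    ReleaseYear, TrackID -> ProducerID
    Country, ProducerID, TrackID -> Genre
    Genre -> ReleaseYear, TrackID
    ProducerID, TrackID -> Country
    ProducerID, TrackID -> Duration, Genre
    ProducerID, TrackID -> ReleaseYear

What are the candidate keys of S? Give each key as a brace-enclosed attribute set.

{Genre}, {ProducerID, TrackID}, {ReleaseYear, TrackID}

{Genre}⁺ = {Country, Duration, Genre, ProducerID, ReleaseYear, TrackID}, which is every attribute, so {Genre} is a candidate key.
{ProducerID, TrackID}⁺ = {Country, Duration, Genre, ProducerID, ReleaseYear, TrackID}, which is every attribute, so {ProducerID, TrackID} is a candidate key.
{ReleaseYear, TrackID}⁺ = {Country, Duration, Genre, ProducerID, ReleaseYear, TrackID}, which is every attribute, so {ReleaseYear, TrackID} is a candidate key.
These are minimal and exhaustive — every other superkey contains one of them.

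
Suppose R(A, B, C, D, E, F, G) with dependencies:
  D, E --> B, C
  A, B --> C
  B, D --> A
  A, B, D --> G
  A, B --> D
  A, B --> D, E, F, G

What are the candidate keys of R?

{A, B}, {B, D}, {D, E}

Closure of {A, B} is {A, B, C, D, E, F, G}, the whole schema; {A, B} is a candidate key.
Closure of {B, D} is {A, B, C, D, E, F, G}, the whole schema; {B, D} is a candidate key.
Closure of {D, E} is {A, B, C, D, E, F, G}, the whole schema; {D, E} is a candidate key.
No proper subset of any of these is a key, and no other minimal superkey exists.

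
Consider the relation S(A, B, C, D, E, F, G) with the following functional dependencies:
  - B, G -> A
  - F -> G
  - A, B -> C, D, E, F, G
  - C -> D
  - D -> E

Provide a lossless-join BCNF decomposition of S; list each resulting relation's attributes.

{A, B, C, F}; {C, D}; {D, E}; {F, G}

Candidate keys of the original relation: {A, B}, {B, F}, {B, G}.
{A, B, C, D, E, F, G}: {F} determines {F, G} here but is not a superkey — split on F -> G, giving {F, G} and {A, B, C, D, E, F}.
{F, G} has no BCNF violation.
{A, B, C, D, E, F}: {C} determines {C, D, E} here but is not a superkey — split on C -> D, E, giving {C, D, E} and {A, B, C, F}.
{C, D, E}: {D} determines {D, E} here but is not a superkey — split on D -> E, giving {D, E} and {C, D}.
{D, E} has no BCNF violation.
{C, D} has no BCNF violation.
{A, B, C, F} has no BCNF violation.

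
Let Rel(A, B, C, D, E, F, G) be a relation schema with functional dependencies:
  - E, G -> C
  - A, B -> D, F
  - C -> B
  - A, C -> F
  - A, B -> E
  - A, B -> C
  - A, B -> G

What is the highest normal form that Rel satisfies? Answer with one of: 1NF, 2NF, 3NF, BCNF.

Candidate keys: {A, B}, {A, C}, {A, E, G}. Prime attributes: {A, B, C, E, G}.
E, G -> C breaks BCNF: {E, G}⁺ = {B, C, E, G}, so {E, G} is not a superkey.
Its right-hand attributes {C} are all prime, as are those of every other non-superkey FD — the relation is in 3NF.

3NF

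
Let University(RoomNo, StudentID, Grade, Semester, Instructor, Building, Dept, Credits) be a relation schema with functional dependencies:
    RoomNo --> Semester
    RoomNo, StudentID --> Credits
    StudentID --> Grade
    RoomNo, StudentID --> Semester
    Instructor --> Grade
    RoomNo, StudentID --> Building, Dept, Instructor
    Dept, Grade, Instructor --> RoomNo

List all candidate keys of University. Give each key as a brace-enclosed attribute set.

{Dept, Instructor, StudentID}, {RoomNo, StudentID}

{StudentID} never appears on the right of any FD, so every key must include it.
{RoomNo, StudentID} is a candidate key since {RoomNo, StudentID}⁺ = {Building, Credits, Dept, Grade, Instructor, RoomNo, Semester, StudentID} covers every attribute.
{Dept, Instructor, StudentID} is a candidate key since {Dept, Instructor, StudentID}⁺ = {Building, Credits, Dept, Grade, Instructor, RoomNo, Semester, StudentID} covers every attribute.
No proper subset of any of these is a key, and no other minimal superkey exists.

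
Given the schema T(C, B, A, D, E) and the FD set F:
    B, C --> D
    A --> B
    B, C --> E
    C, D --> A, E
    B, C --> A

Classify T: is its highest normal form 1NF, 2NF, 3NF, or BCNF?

3NF

Candidate keys: {A, C}, {B, C}, {C, D}. Prime attributes: {A, B, C, D}.
A --> B: {A}⁺ = {A, B}, which is not all of the attributes, so the left side is not a superkey — BCNF is violated.
Since {B} ⊆ prime attributes and every other non-superkey FD also has a prime right side, the schema is in 3NF.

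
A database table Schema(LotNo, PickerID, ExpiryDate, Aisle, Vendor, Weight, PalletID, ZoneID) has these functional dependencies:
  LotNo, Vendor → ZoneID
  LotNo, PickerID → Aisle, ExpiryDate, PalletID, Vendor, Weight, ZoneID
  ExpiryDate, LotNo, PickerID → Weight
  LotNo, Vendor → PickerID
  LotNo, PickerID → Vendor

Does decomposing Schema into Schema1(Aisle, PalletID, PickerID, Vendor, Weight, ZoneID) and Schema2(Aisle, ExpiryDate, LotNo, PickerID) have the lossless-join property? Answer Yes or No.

No

Common attributes: {Aisle, PickerID}; their closure is {Aisle, PickerID}.
Schema1 ⊄ {Aisle, PickerID} and Schema2 ⊄ {Aisle, PickerID}, so the split is lossy.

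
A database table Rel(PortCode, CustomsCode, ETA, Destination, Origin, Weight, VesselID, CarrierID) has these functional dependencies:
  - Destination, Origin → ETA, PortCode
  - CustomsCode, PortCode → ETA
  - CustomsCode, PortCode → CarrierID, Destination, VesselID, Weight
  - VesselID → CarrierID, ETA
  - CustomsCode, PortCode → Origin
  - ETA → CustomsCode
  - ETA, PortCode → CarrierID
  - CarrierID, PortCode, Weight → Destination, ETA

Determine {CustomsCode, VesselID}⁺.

{CarrierID, CustomsCode, ETA, VesselID}

Start with {CustomsCode, VesselID}.
VesselID → CarrierID, ETA applies; add {CarrierID, ETA} → now {CarrierID, CustomsCode, ETA, VesselID}.
No further FD applies.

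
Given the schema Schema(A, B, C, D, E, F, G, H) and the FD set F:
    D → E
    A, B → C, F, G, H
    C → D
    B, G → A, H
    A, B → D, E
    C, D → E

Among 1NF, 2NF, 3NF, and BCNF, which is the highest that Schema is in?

Candidate keys: {A, B}, {B, G}. Prime attributes: {A, B, G}.
D → E breaks BCNF: {D}⁺ = {D, E}, so {D} is not a superkey.
D → E determines the non-prime attribute {E} from a non-superkey — 3NF is violated.
Checking every proper subset of each key, none determines a non-prime attribute — 2NF is satisfied.

2NF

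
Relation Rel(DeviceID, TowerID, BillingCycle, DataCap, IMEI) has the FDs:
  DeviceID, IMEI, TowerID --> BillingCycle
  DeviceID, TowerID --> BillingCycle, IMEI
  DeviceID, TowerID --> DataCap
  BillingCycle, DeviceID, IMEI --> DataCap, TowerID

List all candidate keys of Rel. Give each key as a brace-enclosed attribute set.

{BillingCycle, DeviceID, IMEI}, {DeviceID, TowerID}

No FD produces {DeviceID}, so it must be in every candidate key.
Closure of {DeviceID, TowerID} is {BillingCycle, DataCap, DeviceID, IMEI, TowerID}, the whole schema; {DeviceID, TowerID} is a candidate key.
Closure of {BillingCycle, DeviceID, IMEI} is {BillingCycle, DataCap, DeviceID, IMEI, TowerID}, the whole schema; {BillingCycle, DeviceID, IMEI} is a candidate key.
No proper subset of any of these is a key, and no other minimal superkey exists.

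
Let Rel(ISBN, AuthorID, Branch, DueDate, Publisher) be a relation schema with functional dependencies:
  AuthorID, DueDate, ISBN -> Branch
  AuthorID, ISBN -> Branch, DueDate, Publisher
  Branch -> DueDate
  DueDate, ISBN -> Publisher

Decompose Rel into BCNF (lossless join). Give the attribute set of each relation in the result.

Candidate key of the original relation: {AuthorID, ISBN}.
Within {AuthorID, Branch, DueDate, ISBN, Publisher}: {Branch}⁺ ∩ {AuthorID, Branch, DueDate, ISBN, Publisher} = {Branch, DueDate}, not the whole set, so Branch -> DueDate violates BCNF; decompose into {Branch, DueDate} and {AuthorID, Branch, ISBN, Publisher}.
{Branch, DueDate} is in BCNF.
Within {AuthorID, Branch, ISBN, Publisher}: {Branch, ISBN}⁺ ∩ {AuthorID, Branch, ISBN, Publisher} = {Branch, ISBN, Publisher}, not the whole set, so Branch, ISBN -> Publisher violates BCNF; decompose into {Branch, ISBN, Publisher} and {AuthorID, Branch, ISBN}.
{Branch, ISBN, Publisher} is in BCNF.
{AuthorID, Branch, ISBN} is in BCNF.

{AuthorID, Branch, ISBN}; {Branch, DueDate}; {Branch, ISBN, Publisher}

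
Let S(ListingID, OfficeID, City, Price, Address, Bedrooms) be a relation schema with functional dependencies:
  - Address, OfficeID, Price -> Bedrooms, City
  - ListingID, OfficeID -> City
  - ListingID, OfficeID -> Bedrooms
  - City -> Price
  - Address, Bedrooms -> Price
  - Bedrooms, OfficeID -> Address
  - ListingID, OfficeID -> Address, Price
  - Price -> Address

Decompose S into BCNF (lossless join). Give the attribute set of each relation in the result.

{Address, Price}; {Bedrooms, City, OfficeID}; {City, Price}; {ListingID, OfficeID, Price}

Candidate key of the original relation: {ListingID, OfficeID}.
{Address, Bedrooms, City, ListingID, OfficeID, Price}: {Address, OfficeID, Price} determines {Address, Bedrooms, City, OfficeID, Price} here but is not a superkey — split on Address, OfficeID, Price -> Bedrooms, City, giving {Address, Bedrooms, City, OfficeID, Price} and {Address, ListingID, OfficeID, Price}.
{Address, Bedrooms, City, OfficeID, Price}: {City} determines {Address, City, Price} here but is not a superkey — split on City -> Address, Price, giving {Address, City, Price} and {Bedrooms, City, OfficeID}.
{Address, City, Price}: {Price} determines {Address, Price} here but is not a superkey — split on Price -> Address, giving {Address, Price} and {City, Price}.
{Address, Price} has no BCNF violation.
{City, Price} has no BCNF violation.
{Bedrooms, City, OfficeID} has no BCNF violation.
{Address, ListingID, OfficeID, Price}: {Price} determines {Address, Price} here but is not a superkey — split on Price -> Address, giving {Address, Price} and {ListingID, OfficeID, Price}.
{Address, Price} has no BCNF violation.
{ListingID, OfficeID, Price} has no BCNF violation.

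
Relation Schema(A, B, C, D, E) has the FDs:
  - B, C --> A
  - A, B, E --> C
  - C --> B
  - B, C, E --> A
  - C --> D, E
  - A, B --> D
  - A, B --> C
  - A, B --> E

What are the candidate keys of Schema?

{A, B}, {C}

{C} is a candidate key since {C}⁺ = {A, B, C, D, E} covers every attribute.
{A, B} is a candidate key since {A, B}⁺ = {A, B, C, D, E} covers every attribute.
No proper subset of any of these is a key, and no other minimal superkey exists.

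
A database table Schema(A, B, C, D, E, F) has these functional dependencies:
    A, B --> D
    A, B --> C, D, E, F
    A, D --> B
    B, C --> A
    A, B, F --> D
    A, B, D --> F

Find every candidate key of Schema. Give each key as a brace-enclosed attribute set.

{A, B}, {A, D}, {B, C}

{A, B}⁺ = {A, B, C, D, E, F}, which is every attribute, so {A, B} is a candidate key.
{A, D}⁺ = {A, B, C, D, E, F}, which is every attribute, so {A, D} is a candidate key.
{B, C}⁺ = {A, B, C, D, E, F}, which is every attribute, so {B, C} is a candidate key.
Any other superkey properly contains one of these, so there are no further candidate keys.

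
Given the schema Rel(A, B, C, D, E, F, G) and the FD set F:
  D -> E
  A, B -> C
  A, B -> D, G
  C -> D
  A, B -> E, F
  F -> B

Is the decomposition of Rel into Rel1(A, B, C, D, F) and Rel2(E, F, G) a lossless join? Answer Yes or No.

No

The shared attributes are {F} and {F}⁺ = {B, F}.
Rel1 ⊄ {B, F} and Rel2 ⊄ {B, F}, so the split is lossy.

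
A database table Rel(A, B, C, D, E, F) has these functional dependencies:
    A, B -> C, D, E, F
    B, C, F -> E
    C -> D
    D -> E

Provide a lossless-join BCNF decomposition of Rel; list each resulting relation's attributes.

{A, B, C, F}; {C, D}; {D, E}

Candidate key of the original relation: {A, B}.
In {A, B, C, D, E, F}, {B, C, F} is not a superkey ({B, C, F}⁺ restricted to this set is {B, C, D, E, F}), so split on B, C, F -> D, E into {B, C, D, E, F} and {A, B, C, F}.
In {B, C, D, E, F}, {C} is not a superkey ({C}⁺ restricted to this set is {C, D, E}), so split on C -> D, E into {C, D, E} and {B, C, F}.
In {C, D, E}, {D} is not a superkey ({D}⁺ restricted to this set is {D, E}), so split on D -> E into {D, E} and {C, D}.
{D, E} is in BCNF.
{C, D} is in BCNF.
{B, C, F} is in BCNF.
{A, B, C, F} is in BCNF.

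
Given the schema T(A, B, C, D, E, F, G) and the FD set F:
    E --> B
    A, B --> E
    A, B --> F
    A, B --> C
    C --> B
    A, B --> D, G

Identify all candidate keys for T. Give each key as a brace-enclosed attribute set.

{A, B}, {A, C}, {A, E}

{A} never appears on the right of any FD, so every key must include it.
{A, B}⁺ = {A, B, C, D, E, F, G} — all of the relation — so {A, B} is a candidate key.
{A, C}⁺ = {A, B, C, D, E, F, G} — all of the relation — so {A, C} is a candidate key.
{A, E}⁺ = {A, B, C, D, E, F, G} — all of the relation — so {A, E} is a candidate key.
No proper subset of any of these is a key, and no other minimal superkey exists.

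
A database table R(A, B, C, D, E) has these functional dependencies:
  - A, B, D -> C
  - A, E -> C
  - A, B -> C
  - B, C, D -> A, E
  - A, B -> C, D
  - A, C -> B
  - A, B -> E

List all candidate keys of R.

{A, B}⁺ = {A, B, C, D, E}, which is every attribute, so {A, B} is a candidate key.
{A, C}⁺ = {A, B, C, D, E}, which is every attribute, so {A, C} is a candidate key.
{A, E}⁺ = {A, B, C, D, E}, which is every attribute, so {A, E} is a candidate key.
{B, C, D}⁺ = {A, B, C, D, E}, which is every attribute, so {B, C, D} is a candidate key.
No proper subset of any of these is a key, and no other minimal superkey exists.

{A, B}, {A, C}, {A, E}, {B, C, D}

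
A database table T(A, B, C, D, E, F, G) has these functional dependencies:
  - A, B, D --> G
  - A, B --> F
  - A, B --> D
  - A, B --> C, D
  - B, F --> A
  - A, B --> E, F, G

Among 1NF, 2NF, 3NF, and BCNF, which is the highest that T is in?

BCNF

Candidate keys: {A, B}, {B, F}. Prime attributes: {A, B, F}.
Each dependency's left side is a superkey — BCNF holds.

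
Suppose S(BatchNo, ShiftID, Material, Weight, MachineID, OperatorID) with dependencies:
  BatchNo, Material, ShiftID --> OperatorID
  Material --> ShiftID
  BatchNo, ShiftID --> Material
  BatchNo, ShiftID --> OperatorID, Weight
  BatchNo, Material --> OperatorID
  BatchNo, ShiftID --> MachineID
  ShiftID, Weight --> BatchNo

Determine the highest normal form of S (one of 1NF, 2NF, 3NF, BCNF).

3NF

Candidate keys: {BatchNo, Material}, {BatchNo, ShiftID}, {Material, Weight}, {ShiftID, Weight}. Prime attributes: {BatchNo, Material, ShiftID, Weight}.
Material --> ShiftID breaks BCNF: {Material}⁺ = {Material, ShiftID}, so {Material} is not a superkey.
Its right-hand attributes {ShiftID} are all prime, as are those of every other non-superkey FD — the relation is in 3NF.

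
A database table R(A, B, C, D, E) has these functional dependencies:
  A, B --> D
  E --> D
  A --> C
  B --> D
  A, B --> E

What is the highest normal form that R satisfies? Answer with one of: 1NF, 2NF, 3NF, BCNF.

1NF

Candidate key: {A, B}. Prime attributes: {A, B}.
For E --> D we have {E}⁺ = {D, E}; {E} is not a superkey, so BCNF fails.
E --> D has non-prime {D} on the right and a non-superkey on the left, so 3NF fails.
Since {A} ⊂ {A, B} and {A}⁺ ⊇ {C} with {C} non-prime, there is a partial dependency; 2NF fails.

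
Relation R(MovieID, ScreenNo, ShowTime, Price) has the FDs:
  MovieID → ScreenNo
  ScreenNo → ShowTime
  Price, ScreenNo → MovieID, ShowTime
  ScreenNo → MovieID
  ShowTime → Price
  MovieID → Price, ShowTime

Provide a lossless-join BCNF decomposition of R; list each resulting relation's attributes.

{MovieID, ScreenNo, ShowTime}; {Price, ShowTime}

Candidate keys of the original relation: {MovieID}, {ScreenNo}.
Within {MovieID, Price, ScreenNo, ShowTime}: {ShowTime}⁺ ∩ {MovieID, Price, ScreenNo, ShowTime} = {Price, ShowTime}, not the whole set, so ShowTime → Price violates BCNF; decompose into {Price, ShowTime} and {MovieID, ScreenNo, ShowTime}.
{Price, ShowTime} has no BCNF violation.
{MovieID, ScreenNo, ShowTime} has no BCNF violation.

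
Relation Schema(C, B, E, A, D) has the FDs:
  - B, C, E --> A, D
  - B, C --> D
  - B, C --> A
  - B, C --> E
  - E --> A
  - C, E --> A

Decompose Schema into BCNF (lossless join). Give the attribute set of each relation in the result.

{A, E}; {B, C, D, E}

Candidate key of the original relation: {B, C}.
{A, B, C, D, E}: {E} determines {A, E} here but is not a superkey — split on E --> A, giving {A, E} and {B, C, D, E}.
{A, E} has no BCNF violation.
{B, C, D, E} has no BCNF violation.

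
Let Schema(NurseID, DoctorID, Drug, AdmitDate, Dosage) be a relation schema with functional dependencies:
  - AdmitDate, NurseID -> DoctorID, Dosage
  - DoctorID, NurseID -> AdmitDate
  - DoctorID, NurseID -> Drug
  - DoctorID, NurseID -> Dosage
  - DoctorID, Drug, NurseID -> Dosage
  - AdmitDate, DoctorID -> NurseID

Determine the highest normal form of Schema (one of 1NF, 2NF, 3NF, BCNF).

BCNF

Candidate keys: {AdmitDate, DoctorID}, {AdmitDate, NurseID}, {DoctorID, NurseID}. Prime attributes: {AdmitDate, DoctorID, NurseID}.
The left-hand side of every FD is a superkey, so BCNF is satisfied.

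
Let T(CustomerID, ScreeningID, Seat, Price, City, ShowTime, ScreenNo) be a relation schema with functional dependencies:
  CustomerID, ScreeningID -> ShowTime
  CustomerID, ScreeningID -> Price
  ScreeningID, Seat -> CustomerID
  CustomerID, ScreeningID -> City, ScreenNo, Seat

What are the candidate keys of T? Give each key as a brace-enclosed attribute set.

{ScreeningID} never appears on the right of any FD, so every key must include it.
{CustomerID, ScreeningID}⁺ = {City, CustomerID, Price, ScreenNo, ScreeningID, Seat, ShowTime}, which is every attribute, so {CustomerID, ScreeningID} is a candidate key.
{ScreeningID, Seat}⁺ = {City, CustomerID, Price, ScreenNo, ScreeningID, Seat, ShowTime}, which is every attribute, so {ScreeningID, Seat} is a candidate key.
Any other superkey properly contains one of these, so there are no further candidate keys.

{CustomerID, ScreeningID}, {ScreeningID, Seat}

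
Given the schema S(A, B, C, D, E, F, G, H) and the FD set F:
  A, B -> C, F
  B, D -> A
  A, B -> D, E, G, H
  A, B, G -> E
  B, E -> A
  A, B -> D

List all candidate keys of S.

Attributes never on any right-hand side: {B} — every candidate key must contain it.
Closure of {A, B} is {A, B, C, D, E, F, G, H}, the whole schema; {A, B} is a candidate key.
Closure of {B, D} is {A, B, C, D, E, F, G, H}, the whole schema; {B, D} is a candidate key.
Closure of {B, E} is {A, B, C, D, E, F, G, H}, the whole schema; {B, E} is a candidate key.
Any other superkey properly contains one of these, so there are no further candidate keys.

{A, B}, {B, D}, {B, E}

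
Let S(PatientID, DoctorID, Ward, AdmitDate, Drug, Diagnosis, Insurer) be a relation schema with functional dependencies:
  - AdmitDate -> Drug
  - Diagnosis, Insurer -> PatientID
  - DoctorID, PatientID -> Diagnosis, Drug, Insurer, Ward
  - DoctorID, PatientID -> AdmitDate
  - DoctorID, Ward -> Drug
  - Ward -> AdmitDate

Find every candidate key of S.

Attributes never on any right-hand side: {DoctorID} — every candidate key must contain it.
{DoctorID, PatientID}⁺ = {AdmitDate, Diagnosis, DoctorID, Drug, Insurer, PatientID, Ward}, which is every attribute, so {DoctorID, PatientID} is a candidate key.
{Diagnosis, DoctorID, Insurer}⁺ = {AdmitDate, Diagnosis, DoctorID, Drug, Insurer, PatientID, Ward}, which is every attribute, so {Diagnosis, DoctorID, Insurer} is a candidate key.
These are minimal and exhaustive — every other superkey contains one of them.

{Diagnosis, DoctorID, Insurer}, {DoctorID, PatientID}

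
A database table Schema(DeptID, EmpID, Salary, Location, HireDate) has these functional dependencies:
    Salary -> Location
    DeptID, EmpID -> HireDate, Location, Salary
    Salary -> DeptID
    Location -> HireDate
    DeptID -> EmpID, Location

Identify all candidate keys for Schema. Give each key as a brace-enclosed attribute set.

{DeptID}, {Salary}

{DeptID}⁺ = {DeptID, EmpID, HireDate, Location, Salary}, which is every attribute, so {DeptID} is a candidate key.
{Salary}⁺ = {DeptID, EmpID, HireDate, Location, Salary}, which is every attribute, so {Salary} is a candidate key.
No proper subset of any of these is a key, and no other minimal superkey exists.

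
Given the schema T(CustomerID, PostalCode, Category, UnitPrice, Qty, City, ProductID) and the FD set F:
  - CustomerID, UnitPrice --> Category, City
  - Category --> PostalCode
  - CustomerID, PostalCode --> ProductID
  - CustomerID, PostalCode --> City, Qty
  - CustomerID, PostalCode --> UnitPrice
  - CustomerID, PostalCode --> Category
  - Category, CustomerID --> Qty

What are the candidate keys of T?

{Category, CustomerID}, {CustomerID, PostalCode}, {CustomerID, UnitPrice}

No FD produces {CustomerID}, so it must be in every candidate key.
{Category, CustomerID}⁺ = {Category, City, CustomerID, PostalCode, ProductID, Qty, UnitPrice} — all of the relation — so {Category, CustomerID} is a candidate key.
{CustomerID, PostalCode}⁺ = {Category, City, CustomerID, PostalCode, ProductID, Qty, UnitPrice} — all of the relation — so {CustomerID, PostalCode} is a candidate key.
{CustomerID, UnitPrice}⁺ = {Category, City, CustomerID, PostalCode, ProductID, Qty, UnitPrice} — all of the relation — so {CustomerID, UnitPrice} is a candidate key.
No proper subset of any of these is a key, and no other minimal superkey exists.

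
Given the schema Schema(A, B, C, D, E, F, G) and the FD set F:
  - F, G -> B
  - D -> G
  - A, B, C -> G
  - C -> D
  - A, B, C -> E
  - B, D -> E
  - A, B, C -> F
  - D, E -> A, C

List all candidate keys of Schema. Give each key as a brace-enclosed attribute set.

{B, C} is a candidate key since {B, C}⁺ = {A, B, C, D, E, F, G} covers every attribute.
{B, D} is a candidate key since {B, D}⁺ = {A, B, C, D, E, F, G} covers every attribute.
{C, F} is a candidate key since {C, F}⁺ = {A, B, C, D, E, F, G} covers every attribute.
{D, F} is a candidate key since {D, F}⁺ = {A, B, C, D, E, F, G} covers every attribute.
These are minimal and exhaustive — every other superkey contains one of them.

{B, C}, {B, D}, {C, F}, {D, F}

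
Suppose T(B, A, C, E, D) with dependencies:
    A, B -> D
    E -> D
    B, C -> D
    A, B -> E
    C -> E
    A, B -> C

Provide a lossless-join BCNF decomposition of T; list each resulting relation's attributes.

Candidate key of the original relation: {A, B}.
{A, B, C, D, E}: {E} determines {D, E} here but is not a superkey — split on E -> D, giving {D, E} and {A, B, C, E}.
{D, E} is in BCNF.
{A, B, C, E}: {B, C} determines {B, C, E} here but is not a superkey — split on B, C -> E, giving {B, C, E} and {A, B, C}.
{B, C, E}: {C} determines {C, E} here but is not a superkey — split on C -> E, giving {C, E} and {B, C}.
{C, E} is in BCNF.
{B, C} is in BCNF.
{A, B, C} is in BCNF.

{A, B, C}; {C, E}; {D, E}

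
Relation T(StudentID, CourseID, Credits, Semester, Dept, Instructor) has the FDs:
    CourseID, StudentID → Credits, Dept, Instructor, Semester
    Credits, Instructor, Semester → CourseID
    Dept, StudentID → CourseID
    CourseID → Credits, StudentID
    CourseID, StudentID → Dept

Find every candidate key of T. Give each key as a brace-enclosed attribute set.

{CourseID}, {Credits, Instructor, Semester}, {Dept, StudentID}

{CourseID}⁺ = {CourseID, Credits, Dept, Instructor, Semester, StudentID}, which is every attribute, so {CourseID} is a candidate key.
{Dept, StudentID}⁺ = {CourseID, Credits, Dept, Instructor, Semester, StudentID}, which is every attribute, so {Dept, StudentID} is a candidate key.
{Credits, Instructor, Semester}⁺ = {CourseID, Credits, Dept, Instructor, Semester, StudentID}, which is every attribute, so {Credits, Instructor, Semester} is a candidate key.
These are minimal and exhaustive — every other superkey contains one of them.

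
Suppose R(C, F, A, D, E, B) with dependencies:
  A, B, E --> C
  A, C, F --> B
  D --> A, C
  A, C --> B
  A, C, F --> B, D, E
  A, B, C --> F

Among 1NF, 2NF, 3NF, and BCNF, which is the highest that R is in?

Candidate keys: {A, B, E}, {A, C}, {D}. Prime attributes: {A, B, C, D, E}.
Each dependency's left side is a superkey — BCNF holds.

BCNF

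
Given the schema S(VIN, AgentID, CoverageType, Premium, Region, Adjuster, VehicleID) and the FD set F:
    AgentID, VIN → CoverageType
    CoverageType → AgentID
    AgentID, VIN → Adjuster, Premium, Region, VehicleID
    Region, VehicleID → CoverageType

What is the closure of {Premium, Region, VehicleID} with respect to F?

Start with {Premium, Region, VehicleID}.
Region, VehicleID → CoverageType applies; add {CoverageType} → now {CoverageType, Premium, Region, VehicleID}.
CoverageType → AgentID applies; add {AgentID} → now {AgentID, CoverageType, Premium, Region, VehicleID}.
No further FD applies.

{AgentID, CoverageType, Premium, Region, VehicleID}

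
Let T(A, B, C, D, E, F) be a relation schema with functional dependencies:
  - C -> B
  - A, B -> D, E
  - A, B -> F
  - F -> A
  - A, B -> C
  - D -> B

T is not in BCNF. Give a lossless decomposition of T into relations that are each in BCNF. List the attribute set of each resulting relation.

Candidate keys of the original relation: {A, B}, {A, C}, {A, D}, {B, F}, {C, F}, {D, F}.
Within {A, B, C, D, E, F}: {C}⁺ ∩ {A, B, C, D, E, F} = {B, C}, not the whole set, so C -> B violates BCNF; decompose into {B, C} and {A, C, D, E, F}.
{B, C}: every determinant is a superkey — BCNF.
Within {A, C, D, E, F}: {F}⁺ ∩ {A, C, D, E, F} = {A, F}, not the whole set, so F -> A violates BCNF; decompose into {A, F} and {C, D, E, F}.
{A, F}: every determinant is a superkey — BCNF.
{C, D, E, F}: every determinant is a superkey — BCNF.

{A, F}; {B, C}; {C, D, E, F}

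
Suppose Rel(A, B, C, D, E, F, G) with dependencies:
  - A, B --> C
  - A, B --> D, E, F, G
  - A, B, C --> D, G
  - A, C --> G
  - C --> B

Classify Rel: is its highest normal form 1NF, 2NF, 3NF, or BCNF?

3NF

Candidate keys: {A, B}, {A, C}. Prime attributes: {A, B, C}.
C --> B breaks BCNF: {C}⁺ = {B, C}, so {C} is not a superkey.
Since {B} ⊆ prime attributes and every other non-superkey FD also has a prime right side, the schema is in 3NF.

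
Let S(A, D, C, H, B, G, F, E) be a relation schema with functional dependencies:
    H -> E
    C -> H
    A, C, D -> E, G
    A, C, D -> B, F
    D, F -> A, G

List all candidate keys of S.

{C, D} never appear on the right of any FD, so every key must include all of them.
{A, C, D} is a candidate key since {A, C, D}⁺ = {A, B, C, D, E, F, G, H} covers every attribute.
{C, D, F} is a candidate key since {C, D, F}⁺ = {A, B, C, D, E, F, G, H} covers every attribute.
These are minimal and exhaustive — every other superkey contains one of them.

{A, C, D}, {C, D, F}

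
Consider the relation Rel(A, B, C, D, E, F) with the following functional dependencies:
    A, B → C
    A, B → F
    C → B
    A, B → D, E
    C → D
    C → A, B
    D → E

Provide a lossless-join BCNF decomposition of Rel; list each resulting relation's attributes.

{A, B, C, D, F}; {D, E}

Candidate keys of the original relation: {A, B}, {C}.
{A, B, C, D, E, F}: {D} determines {D, E} here but is not a superkey — split on D → E, giving {D, E} and {A, B, C, D, F}.
{D, E} has no BCNF violation.
{A, B, C, D, F} has no BCNF violation.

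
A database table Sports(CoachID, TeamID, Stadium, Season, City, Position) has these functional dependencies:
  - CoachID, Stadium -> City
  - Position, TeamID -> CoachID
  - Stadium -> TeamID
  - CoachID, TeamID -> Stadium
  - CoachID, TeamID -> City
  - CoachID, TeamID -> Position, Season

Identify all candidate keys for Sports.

{CoachID, Stadium}, {CoachID, TeamID}, {Position, Stadium}, {Position, TeamID}

Closure of {CoachID, Stadium} is {City, CoachID, Position, Season, Stadium, TeamID}, the whole schema; {CoachID, Stadium} is a candidate key.
Closure of {CoachID, TeamID} is {City, CoachID, Position, Season, Stadium, TeamID}, the whole schema; {CoachID, TeamID} is a candidate key.
Closure of {Position, Stadium} is {City, CoachID, Position, Season, Stadium, TeamID}, the whole schema; {Position, Stadium} is a candidate key.
Closure of {Position, TeamID} is {City, CoachID, Position, Season, Stadium, TeamID}, the whole schema; {Position, TeamID} is a candidate key.
No proper subset of any of these is a key, and no other minimal superkey exists.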